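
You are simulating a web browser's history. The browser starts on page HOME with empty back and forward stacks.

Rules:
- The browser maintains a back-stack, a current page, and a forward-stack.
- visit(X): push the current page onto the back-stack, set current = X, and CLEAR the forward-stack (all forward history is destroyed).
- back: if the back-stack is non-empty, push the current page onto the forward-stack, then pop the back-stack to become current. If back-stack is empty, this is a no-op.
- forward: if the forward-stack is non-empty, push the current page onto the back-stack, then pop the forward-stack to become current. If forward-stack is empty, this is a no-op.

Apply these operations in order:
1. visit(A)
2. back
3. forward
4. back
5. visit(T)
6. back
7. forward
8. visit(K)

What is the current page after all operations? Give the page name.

Answer: K

Derivation:
After 1 (visit(A)): cur=A back=1 fwd=0
After 2 (back): cur=HOME back=0 fwd=1
After 3 (forward): cur=A back=1 fwd=0
After 4 (back): cur=HOME back=0 fwd=1
After 5 (visit(T)): cur=T back=1 fwd=0
After 6 (back): cur=HOME back=0 fwd=1
After 7 (forward): cur=T back=1 fwd=0
After 8 (visit(K)): cur=K back=2 fwd=0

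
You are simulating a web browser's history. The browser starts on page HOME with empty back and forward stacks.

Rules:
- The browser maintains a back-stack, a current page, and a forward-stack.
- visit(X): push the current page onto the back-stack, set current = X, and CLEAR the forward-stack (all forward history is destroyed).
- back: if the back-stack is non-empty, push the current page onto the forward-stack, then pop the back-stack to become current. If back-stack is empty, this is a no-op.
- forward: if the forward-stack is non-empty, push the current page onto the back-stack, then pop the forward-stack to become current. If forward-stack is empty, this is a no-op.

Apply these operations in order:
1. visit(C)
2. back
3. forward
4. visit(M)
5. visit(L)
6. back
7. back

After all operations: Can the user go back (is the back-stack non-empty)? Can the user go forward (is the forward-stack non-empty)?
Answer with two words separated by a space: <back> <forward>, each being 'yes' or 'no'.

After 1 (visit(C)): cur=C back=1 fwd=0
After 2 (back): cur=HOME back=0 fwd=1
After 3 (forward): cur=C back=1 fwd=0
After 4 (visit(M)): cur=M back=2 fwd=0
After 5 (visit(L)): cur=L back=3 fwd=0
After 6 (back): cur=M back=2 fwd=1
After 7 (back): cur=C back=1 fwd=2

Answer: yes yes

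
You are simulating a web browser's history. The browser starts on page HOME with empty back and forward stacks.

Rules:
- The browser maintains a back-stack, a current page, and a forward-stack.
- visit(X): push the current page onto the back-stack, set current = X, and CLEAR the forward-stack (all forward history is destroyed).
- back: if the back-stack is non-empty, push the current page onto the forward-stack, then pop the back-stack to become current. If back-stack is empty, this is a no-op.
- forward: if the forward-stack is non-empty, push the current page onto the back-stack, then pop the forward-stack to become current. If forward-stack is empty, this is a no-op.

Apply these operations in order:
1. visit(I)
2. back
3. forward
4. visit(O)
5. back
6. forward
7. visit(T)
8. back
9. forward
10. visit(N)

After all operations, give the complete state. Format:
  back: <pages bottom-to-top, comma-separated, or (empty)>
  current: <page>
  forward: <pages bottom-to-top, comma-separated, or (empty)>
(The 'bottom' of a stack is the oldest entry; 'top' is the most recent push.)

Answer: back: HOME,I,O,T
current: N
forward: (empty)

Derivation:
After 1 (visit(I)): cur=I back=1 fwd=0
After 2 (back): cur=HOME back=0 fwd=1
After 3 (forward): cur=I back=1 fwd=0
After 4 (visit(O)): cur=O back=2 fwd=0
After 5 (back): cur=I back=1 fwd=1
After 6 (forward): cur=O back=2 fwd=0
After 7 (visit(T)): cur=T back=3 fwd=0
After 8 (back): cur=O back=2 fwd=1
After 9 (forward): cur=T back=3 fwd=0
After 10 (visit(N)): cur=N back=4 fwd=0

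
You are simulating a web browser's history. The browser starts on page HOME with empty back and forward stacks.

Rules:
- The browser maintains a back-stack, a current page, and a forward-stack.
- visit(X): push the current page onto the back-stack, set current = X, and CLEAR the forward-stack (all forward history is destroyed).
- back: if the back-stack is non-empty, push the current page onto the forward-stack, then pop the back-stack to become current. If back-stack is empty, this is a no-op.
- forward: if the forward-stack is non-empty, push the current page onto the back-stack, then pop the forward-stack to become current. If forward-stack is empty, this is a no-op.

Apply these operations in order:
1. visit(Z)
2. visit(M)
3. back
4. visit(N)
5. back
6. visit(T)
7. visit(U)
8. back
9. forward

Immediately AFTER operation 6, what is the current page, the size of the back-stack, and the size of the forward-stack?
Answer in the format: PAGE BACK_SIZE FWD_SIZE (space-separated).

After 1 (visit(Z)): cur=Z back=1 fwd=0
After 2 (visit(M)): cur=M back=2 fwd=0
After 3 (back): cur=Z back=1 fwd=1
After 4 (visit(N)): cur=N back=2 fwd=0
After 5 (back): cur=Z back=1 fwd=1
After 6 (visit(T)): cur=T back=2 fwd=0

T 2 0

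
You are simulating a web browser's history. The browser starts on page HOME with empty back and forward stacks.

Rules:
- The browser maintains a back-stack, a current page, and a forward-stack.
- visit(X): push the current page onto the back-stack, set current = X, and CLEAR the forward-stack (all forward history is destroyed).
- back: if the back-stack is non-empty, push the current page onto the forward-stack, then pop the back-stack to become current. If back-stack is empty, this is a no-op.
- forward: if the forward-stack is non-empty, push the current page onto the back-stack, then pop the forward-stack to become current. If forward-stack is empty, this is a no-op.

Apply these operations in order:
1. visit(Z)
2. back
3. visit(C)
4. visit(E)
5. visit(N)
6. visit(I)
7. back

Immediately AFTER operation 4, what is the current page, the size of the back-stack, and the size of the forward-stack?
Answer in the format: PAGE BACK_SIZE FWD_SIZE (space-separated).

After 1 (visit(Z)): cur=Z back=1 fwd=0
After 2 (back): cur=HOME back=0 fwd=1
After 3 (visit(C)): cur=C back=1 fwd=0
After 4 (visit(E)): cur=E back=2 fwd=0

E 2 0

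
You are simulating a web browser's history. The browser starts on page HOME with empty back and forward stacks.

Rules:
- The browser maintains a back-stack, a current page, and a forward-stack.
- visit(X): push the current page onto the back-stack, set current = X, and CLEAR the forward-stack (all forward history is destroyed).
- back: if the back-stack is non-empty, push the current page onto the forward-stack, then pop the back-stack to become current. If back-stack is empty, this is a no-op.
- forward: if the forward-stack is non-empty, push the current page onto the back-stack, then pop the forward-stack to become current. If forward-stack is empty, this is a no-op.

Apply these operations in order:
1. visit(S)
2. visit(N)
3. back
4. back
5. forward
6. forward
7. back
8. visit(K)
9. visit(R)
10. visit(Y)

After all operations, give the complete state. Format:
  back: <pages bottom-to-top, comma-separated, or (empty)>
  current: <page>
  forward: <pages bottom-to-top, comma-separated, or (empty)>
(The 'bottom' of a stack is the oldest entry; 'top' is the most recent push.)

Answer: back: HOME,S,K,R
current: Y
forward: (empty)

Derivation:
After 1 (visit(S)): cur=S back=1 fwd=0
After 2 (visit(N)): cur=N back=2 fwd=0
After 3 (back): cur=S back=1 fwd=1
After 4 (back): cur=HOME back=0 fwd=2
After 5 (forward): cur=S back=1 fwd=1
After 6 (forward): cur=N back=2 fwd=0
After 7 (back): cur=S back=1 fwd=1
After 8 (visit(K)): cur=K back=2 fwd=0
After 9 (visit(R)): cur=R back=3 fwd=0
After 10 (visit(Y)): cur=Y back=4 fwd=0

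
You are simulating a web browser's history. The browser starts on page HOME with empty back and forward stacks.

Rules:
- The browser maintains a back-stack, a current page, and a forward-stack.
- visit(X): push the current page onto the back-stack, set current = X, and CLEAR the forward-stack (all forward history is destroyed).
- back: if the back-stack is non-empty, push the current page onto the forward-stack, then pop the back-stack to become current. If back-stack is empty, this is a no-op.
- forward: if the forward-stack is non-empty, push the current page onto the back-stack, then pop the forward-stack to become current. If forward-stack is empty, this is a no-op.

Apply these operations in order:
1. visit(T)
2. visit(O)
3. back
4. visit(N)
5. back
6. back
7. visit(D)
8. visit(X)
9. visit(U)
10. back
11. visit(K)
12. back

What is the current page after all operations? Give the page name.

After 1 (visit(T)): cur=T back=1 fwd=0
After 2 (visit(O)): cur=O back=2 fwd=0
After 3 (back): cur=T back=1 fwd=1
After 4 (visit(N)): cur=N back=2 fwd=0
After 5 (back): cur=T back=1 fwd=1
After 6 (back): cur=HOME back=0 fwd=2
After 7 (visit(D)): cur=D back=1 fwd=0
After 8 (visit(X)): cur=X back=2 fwd=0
After 9 (visit(U)): cur=U back=3 fwd=0
After 10 (back): cur=X back=2 fwd=1
After 11 (visit(K)): cur=K back=3 fwd=0
After 12 (back): cur=X back=2 fwd=1

Answer: X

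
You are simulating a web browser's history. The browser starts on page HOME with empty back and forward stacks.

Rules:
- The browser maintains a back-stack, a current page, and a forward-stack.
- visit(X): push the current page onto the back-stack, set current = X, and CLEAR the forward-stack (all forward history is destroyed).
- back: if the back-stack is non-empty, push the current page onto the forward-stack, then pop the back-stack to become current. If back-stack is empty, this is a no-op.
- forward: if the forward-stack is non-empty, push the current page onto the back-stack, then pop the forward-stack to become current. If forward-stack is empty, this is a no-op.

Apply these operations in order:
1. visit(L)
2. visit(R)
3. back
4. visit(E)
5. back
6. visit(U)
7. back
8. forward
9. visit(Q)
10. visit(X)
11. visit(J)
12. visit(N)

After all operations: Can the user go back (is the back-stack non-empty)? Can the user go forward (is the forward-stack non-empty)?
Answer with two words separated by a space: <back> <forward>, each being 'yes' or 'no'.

Answer: yes no

Derivation:
After 1 (visit(L)): cur=L back=1 fwd=0
After 2 (visit(R)): cur=R back=2 fwd=0
After 3 (back): cur=L back=1 fwd=1
After 4 (visit(E)): cur=E back=2 fwd=0
After 5 (back): cur=L back=1 fwd=1
After 6 (visit(U)): cur=U back=2 fwd=0
After 7 (back): cur=L back=1 fwd=1
After 8 (forward): cur=U back=2 fwd=0
After 9 (visit(Q)): cur=Q back=3 fwd=0
After 10 (visit(X)): cur=X back=4 fwd=0
After 11 (visit(J)): cur=J back=5 fwd=0
After 12 (visit(N)): cur=N back=6 fwd=0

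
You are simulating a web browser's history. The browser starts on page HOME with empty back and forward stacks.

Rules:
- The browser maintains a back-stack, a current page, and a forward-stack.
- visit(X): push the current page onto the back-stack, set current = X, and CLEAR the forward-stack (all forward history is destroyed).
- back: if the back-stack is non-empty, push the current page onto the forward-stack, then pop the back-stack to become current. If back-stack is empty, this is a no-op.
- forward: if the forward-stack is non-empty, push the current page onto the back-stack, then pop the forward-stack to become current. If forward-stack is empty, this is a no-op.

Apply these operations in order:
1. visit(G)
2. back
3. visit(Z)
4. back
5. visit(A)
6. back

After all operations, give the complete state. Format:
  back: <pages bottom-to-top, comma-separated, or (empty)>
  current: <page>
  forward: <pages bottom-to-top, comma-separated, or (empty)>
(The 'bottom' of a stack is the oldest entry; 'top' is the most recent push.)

Answer: back: (empty)
current: HOME
forward: A

Derivation:
After 1 (visit(G)): cur=G back=1 fwd=0
After 2 (back): cur=HOME back=0 fwd=1
After 3 (visit(Z)): cur=Z back=1 fwd=0
After 4 (back): cur=HOME back=0 fwd=1
After 5 (visit(A)): cur=A back=1 fwd=0
After 6 (back): cur=HOME back=0 fwd=1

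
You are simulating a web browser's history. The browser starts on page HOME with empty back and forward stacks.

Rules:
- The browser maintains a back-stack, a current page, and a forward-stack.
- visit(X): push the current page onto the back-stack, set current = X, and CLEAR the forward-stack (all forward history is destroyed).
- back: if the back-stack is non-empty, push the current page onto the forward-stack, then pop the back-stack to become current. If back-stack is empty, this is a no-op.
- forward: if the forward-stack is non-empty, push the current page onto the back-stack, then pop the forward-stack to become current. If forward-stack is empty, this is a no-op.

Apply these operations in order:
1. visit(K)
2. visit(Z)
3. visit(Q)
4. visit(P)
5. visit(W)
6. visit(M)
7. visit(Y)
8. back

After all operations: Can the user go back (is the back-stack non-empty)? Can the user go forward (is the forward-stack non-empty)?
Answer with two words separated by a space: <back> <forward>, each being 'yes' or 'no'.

Answer: yes yes

Derivation:
After 1 (visit(K)): cur=K back=1 fwd=0
After 2 (visit(Z)): cur=Z back=2 fwd=0
After 3 (visit(Q)): cur=Q back=3 fwd=0
After 4 (visit(P)): cur=P back=4 fwd=0
After 5 (visit(W)): cur=W back=5 fwd=0
After 6 (visit(M)): cur=M back=6 fwd=0
After 7 (visit(Y)): cur=Y back=7 fwd=0
After 8 (back): cur=M back=6 fwd=1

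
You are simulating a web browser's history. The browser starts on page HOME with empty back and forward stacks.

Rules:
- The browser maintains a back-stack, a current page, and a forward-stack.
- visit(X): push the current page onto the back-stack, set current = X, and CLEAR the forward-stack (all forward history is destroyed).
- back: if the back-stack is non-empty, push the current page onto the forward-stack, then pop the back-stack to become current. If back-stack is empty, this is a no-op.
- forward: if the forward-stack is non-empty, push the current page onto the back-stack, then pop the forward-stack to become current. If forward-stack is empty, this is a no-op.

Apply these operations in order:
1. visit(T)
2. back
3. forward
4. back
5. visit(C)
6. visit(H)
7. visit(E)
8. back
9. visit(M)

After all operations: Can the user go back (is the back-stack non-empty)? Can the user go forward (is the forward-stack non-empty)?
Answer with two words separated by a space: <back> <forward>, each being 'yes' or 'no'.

After 1 (visit(T)): cur=T back=1 fwd=0
After 2 (back): cur=HOME back=0 fwd=1
After 3 (forward): cur=T back=1 fwd=0
After 4 (back): cur=HOME back=0 fwd=1
After 5 (visit(C)): cur=C back=1 fwd=0
After 6 (visit(H)): cur=H back=2 fwd=0
After 7 (visit(E)): cur=E back=3 fwd=0
After 8 (back): cur=H back=2 fwd=1
After 9 (visit(M)): cur=M back=3 fwd=0

Answer: yes no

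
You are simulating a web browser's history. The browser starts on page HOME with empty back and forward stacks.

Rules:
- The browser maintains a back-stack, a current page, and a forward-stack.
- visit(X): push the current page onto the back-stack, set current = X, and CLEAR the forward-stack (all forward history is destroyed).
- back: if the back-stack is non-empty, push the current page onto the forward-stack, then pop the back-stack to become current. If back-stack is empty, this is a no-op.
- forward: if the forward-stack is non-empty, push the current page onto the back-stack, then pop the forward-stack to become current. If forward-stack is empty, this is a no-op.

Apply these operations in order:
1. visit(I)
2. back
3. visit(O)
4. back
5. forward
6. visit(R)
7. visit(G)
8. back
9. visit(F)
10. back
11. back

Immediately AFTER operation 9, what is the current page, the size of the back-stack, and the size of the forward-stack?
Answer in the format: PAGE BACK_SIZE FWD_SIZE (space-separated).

After 1 (visit(I)): cur=I back=1 fwd=0
After 2 (back): cur=HOME back=0 fwd=1
After 3 (visit(O)): cur=O back=1 fwd=0
After 4 (back): cur=HOME back=0 fwd=1
After 5 (forward): cur=O back=1 fwd=0
After 6 (visit(R)): cur=R back=2 fwd=0
After 7 (visit(G)): cur=G back=3 fwd=0
After 8 (back): cur=R back=2 fwd=1
After 9 (visit(F)): cur=F back=3 fwd=0

F 3 0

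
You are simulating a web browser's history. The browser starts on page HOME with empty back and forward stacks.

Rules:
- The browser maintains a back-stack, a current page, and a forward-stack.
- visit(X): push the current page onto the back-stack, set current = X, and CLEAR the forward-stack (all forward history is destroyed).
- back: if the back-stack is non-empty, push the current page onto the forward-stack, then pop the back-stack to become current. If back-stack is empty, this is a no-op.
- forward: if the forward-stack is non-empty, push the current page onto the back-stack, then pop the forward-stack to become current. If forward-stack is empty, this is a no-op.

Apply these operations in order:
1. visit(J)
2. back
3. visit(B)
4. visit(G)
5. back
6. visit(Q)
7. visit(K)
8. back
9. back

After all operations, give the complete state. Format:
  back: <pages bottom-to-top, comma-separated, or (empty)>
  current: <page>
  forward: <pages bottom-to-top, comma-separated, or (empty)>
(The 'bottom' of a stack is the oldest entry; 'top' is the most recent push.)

After 1 (visit(J)): cur=J back=1 fwd=0
After 2 (back): cur=HOME back=0 fwd=1
After 3 (visit(B)): cur=B back=1 fwd=0
After 4 (visit(G)): cur=G back=2 fwd=0
After 5 (back): cur=B back=1 fwd=1
After 6 (visit(Q)): cur=Q back=2 fwd=0
After 7 (visit(K)): cur=K back=3 fwd=0
After 8 (back): cur=Q back=2 fwd=1
After 9 (back): cur=B back=1 fwd=2

Answer: back: HOME
current: B
forward: K,Q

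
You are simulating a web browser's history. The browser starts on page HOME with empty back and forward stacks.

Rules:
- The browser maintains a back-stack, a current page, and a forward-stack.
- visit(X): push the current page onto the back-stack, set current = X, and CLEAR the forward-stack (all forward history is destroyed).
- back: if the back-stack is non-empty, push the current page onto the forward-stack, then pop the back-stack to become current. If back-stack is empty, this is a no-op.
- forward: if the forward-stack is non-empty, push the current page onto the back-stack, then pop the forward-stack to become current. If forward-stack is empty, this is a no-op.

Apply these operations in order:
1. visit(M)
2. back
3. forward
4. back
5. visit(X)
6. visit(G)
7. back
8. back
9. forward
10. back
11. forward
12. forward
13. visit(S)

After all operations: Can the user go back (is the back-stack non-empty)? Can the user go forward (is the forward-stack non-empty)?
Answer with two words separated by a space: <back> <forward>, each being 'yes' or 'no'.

Answer: yes no

Derivation:
After 1 (visit(M)): cur=M back=1 fwd=0
After 2 (back): cur=HOME back=0 fwd=1
After 3 (forward): cur=M back=1 fwd=0
After 4 (back): cur=HOME back=0 fwd=1
After 5 (visit(X)): cur=X back=1 fwd=0
After 6 (visit(G)): cur=G back=2 fwd=0
After 7 (back): cur=X back=1 fwd=1
After 8 (back): cur=HOME back=0 fwd=2
After 9 (forward): cur=X back=1 fwd=1
After 10 (back): cur=HOME back=0 fwd=2
After 11 (forward): cur=X back=1 fwd=1
After 12 (forward): cur=G back=2 fwd=0
After 13 (visit(S)): cur=S back=3 fwd=0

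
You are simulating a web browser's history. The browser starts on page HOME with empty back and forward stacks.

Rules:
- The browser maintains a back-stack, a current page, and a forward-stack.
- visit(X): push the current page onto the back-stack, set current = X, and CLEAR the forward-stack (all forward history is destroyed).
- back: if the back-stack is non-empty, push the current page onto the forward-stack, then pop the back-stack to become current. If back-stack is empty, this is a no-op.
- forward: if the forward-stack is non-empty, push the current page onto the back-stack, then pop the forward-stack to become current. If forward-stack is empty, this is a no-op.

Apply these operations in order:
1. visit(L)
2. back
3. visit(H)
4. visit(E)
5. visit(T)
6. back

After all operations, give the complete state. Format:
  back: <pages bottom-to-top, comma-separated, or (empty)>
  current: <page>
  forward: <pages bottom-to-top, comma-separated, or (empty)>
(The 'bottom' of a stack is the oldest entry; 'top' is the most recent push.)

After 1 (visit(L)): cur=L back=1 fwd=0
After 2 (back): cur=HOME back=0 fwd=1
After 3 (visit(H)): cur=H back=1 fwd=0
After 4 (visit(E)): cur=E back=2 fwd=0
After 5 (visit(T)): cur=T back=3 fwd=0
After 6 (back): cur=E back=2 fwd=1

Answer: back: HOME,H
current: E
forward: T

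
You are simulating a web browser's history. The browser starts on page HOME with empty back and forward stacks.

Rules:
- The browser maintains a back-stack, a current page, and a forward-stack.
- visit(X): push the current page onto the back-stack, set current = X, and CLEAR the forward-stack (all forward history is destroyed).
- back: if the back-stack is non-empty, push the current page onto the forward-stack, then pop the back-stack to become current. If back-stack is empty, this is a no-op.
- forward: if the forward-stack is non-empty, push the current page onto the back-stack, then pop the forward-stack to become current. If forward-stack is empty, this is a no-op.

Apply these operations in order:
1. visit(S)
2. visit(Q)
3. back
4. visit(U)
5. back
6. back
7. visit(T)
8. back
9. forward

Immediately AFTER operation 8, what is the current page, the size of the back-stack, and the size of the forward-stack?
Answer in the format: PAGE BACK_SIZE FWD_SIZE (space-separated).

After 1 (visit(S)): cur=S back=1 fwd=0
After 2 (visit(Q)): cur=Q back=2 fwd=0
After 3 (back): cur=S back=1 fwd=1
After 4 (visit(U)): cur=U back=2 fwd=0
After 5 (back): cur=S back=1 fwd=1
After 6 (back): cur=HOME back=0 fwd=2
After 7 (visit(T)): cur=T back=1 fwd=0
After 8 (back): cur=HOME back=0 fwd=1

HOME 0 1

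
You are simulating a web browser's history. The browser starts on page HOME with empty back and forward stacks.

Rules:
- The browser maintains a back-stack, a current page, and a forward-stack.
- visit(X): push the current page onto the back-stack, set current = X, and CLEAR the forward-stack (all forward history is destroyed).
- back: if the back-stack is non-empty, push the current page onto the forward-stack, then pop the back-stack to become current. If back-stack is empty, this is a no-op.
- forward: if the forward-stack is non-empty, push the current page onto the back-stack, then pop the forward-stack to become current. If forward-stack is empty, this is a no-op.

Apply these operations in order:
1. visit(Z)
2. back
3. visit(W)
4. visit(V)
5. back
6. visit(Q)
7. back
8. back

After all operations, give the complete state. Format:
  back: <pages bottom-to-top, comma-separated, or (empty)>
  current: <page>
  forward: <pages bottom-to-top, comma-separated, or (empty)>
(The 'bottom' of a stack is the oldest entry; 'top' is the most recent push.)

After 1 (visit(Z)): cur=Z back=1 fwd=0
After 2 (back): cur=HOME back=0 fwd=1
After 3 (visit(W)): cur=W back=1 fwd=0
After 4 (visit(V)): cur=V back=2 fwd=0
After 5 (back): cur=W back=1 fwd=1
After 6 (visit(Q)): cur=Q back=2 fwd=0
After 7 (back): cur=W back=1 fwd=1
After 8 (back): cur=HOME back=0 fwd=2

Answer: back: (empty)
current: HOME
forward: Q,W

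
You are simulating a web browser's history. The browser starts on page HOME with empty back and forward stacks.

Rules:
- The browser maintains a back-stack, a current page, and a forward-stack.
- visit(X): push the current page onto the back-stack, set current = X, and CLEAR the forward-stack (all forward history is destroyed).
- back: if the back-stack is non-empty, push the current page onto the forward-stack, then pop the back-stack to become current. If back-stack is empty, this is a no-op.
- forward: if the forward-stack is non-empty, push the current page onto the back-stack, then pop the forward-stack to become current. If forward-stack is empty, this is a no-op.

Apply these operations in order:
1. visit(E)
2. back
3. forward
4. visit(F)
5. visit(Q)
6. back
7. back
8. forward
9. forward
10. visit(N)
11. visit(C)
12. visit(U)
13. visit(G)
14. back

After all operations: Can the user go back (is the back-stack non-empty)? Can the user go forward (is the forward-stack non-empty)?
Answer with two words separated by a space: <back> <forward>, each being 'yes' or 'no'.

Answer: yes yes

Derivation:
After 1 (visit(E)): cur=E back=1 fwd=0
After 2 (back): cur=HOME back=0 fwd=1
After 3 (forward): cur=E back=1 fwd=0
After 4 (visit(F)): cur=F back=2 fwd=0
After 5 (visit(Q)): cur=Q back=3 fwd=0
After 6 (back): cur=F back=2 fwd=1
After 7 (back): cur=E back=1 fwd=2
After 8 (forward): cur=F back=2 fwd=1
After 9 (forward): cur=Q back=3 fwd=0
After 10 (visit(N)): cur=N back=4 fwd=0
After 11 (visit(C)): cur=C back=5 fwd=0
After 12 (visit(U)): cur=U back=6 fwd=0
After 13 (visit(G)): cur=G back=7 fwd=0
After 14 (back): cur=U back=6 fwd=1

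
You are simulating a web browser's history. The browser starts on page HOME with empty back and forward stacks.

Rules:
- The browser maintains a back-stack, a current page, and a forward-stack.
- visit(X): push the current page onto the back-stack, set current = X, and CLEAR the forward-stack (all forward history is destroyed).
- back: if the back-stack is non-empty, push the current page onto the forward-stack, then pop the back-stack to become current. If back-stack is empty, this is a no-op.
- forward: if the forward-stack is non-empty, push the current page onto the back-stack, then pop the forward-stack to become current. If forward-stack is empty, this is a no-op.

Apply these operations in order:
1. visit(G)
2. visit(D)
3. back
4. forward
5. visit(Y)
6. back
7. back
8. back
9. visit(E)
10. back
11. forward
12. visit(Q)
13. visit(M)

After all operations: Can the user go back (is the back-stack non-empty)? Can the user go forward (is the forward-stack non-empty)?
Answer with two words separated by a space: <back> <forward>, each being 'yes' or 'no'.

Answer: yes no

Derivation:
After 1 (visit(G)): cur=G back=1 fwd=0
After 2 (visit(D)): cur=D back=2 fwd=0
After 3 (back): cur=G back=1 fwd=1
After 4 (forward): cur=D back=2 fwd=0
After 5 (visit(Y)): cur=Y back=3 fwd=0
After 6 (back): cur=D back=2 fwd=1
After 7 (back): cur=G back=1 fwd=2
After 8 (back): cur=HOME back=0 fwd=3
After 9 (visit(E)): cur=E back=1 fwd=0
After 10 (back): cur=HOME back=0 fwd=1
After 11 (forward): cur=E back=1 fwd=0
After 12 (visit(Q)): cur=Q back=2 fwd=0
After 13 (visit(M)): cur=M back=3 fwd=0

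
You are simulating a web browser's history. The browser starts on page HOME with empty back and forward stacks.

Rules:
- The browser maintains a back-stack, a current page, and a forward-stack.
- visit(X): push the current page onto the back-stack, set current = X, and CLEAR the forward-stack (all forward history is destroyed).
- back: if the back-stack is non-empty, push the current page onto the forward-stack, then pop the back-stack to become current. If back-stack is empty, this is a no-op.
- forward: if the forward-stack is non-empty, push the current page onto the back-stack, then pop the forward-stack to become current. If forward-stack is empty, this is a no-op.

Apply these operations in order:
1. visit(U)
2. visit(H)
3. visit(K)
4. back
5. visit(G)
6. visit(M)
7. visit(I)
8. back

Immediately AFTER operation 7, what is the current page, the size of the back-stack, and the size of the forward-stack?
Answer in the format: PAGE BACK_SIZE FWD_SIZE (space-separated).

After 1 (visit(U)): cur=U back=1 fwd=0
After 2 (visit(H)): cur=H back=2 fwd=0
After 3 (visit(K)): cur=K back=3 fwd=0
After 4 (back): cur=H back=2 fwd=1
After 5 (visit(G)): cur=G back=3 fwd=0
After 6 (visit(M)): cur=M back=4 fwd=0
After 7 (visit(I)): cur=I back=5 fwd=0

I 5 0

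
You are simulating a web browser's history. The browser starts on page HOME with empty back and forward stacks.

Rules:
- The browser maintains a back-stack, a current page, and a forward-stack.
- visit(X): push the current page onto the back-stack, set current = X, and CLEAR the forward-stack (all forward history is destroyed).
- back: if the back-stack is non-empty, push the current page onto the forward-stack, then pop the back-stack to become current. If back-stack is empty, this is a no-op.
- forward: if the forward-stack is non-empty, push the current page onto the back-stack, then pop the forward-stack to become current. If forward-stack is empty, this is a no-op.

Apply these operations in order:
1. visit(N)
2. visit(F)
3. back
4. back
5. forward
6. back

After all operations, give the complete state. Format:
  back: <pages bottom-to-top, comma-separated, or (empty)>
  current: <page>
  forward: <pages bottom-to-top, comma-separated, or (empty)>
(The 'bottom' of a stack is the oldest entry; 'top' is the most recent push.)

After 1 (visit(N)): cur=N back=1 fwd=0
After 2 (visit(F)): cur=F back=2 fwd=0
After 3 (back): cur=N back=1 fwd=1
After 4 (back): cur=HOME back=0 fwd=2
After 5 (forward): cur=N back=1 fwd=1
After 6 (back): cur=HOME back=0 fwd=2

Answer: back: (empty)
current: HOME
forward: F,N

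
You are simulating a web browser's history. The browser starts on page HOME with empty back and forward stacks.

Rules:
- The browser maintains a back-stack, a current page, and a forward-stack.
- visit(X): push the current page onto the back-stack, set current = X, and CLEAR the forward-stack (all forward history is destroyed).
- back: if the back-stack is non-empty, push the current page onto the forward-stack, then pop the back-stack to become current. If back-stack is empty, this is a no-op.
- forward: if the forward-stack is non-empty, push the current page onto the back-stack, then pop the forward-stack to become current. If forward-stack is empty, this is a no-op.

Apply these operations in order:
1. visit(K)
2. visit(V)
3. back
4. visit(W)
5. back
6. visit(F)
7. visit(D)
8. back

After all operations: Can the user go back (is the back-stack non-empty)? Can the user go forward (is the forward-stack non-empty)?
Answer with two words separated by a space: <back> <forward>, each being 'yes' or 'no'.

Answer: yes yes

Derivation:
After 1 (visit(K)): cur=K back=1 fwd=0
After 2 (visit(V)): cur=V back=2 fwd=0
After 3 (back): cur=K back=1 fwd=1
After 4 (visit(W)): cur=W back=2 fwd=0
After 5 (back): cur=K back=1 fwd=1
After 6 (visit(F)): cur=F back=2 fwd=0
After 7 (visit(D)): cur=D back=3 fwd=0
After 8 (back): cur=F back=2 fwd=1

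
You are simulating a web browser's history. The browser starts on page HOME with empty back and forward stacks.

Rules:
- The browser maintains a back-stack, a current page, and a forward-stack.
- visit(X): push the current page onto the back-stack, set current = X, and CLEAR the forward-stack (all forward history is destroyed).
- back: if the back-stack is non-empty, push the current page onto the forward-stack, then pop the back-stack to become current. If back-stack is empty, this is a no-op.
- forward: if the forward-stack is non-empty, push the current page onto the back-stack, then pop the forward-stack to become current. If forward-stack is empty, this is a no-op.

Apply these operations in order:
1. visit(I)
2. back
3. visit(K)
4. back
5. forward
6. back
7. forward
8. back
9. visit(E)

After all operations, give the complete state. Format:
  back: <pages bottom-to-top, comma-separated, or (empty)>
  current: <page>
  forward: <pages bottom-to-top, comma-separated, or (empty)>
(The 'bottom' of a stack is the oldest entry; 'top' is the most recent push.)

Answer: back: HOME
current: E
forward: (empty)

Derivation:
After 1 (visit(I)): cur=I back=1 fwd=0
After 2 (back): cur=HOME back=0 fwd=1
After 3 (visit(K)): cur=K back=1 fwd=0
After 4 (back): cur=HOME back=0 fwd=1
After 5 (forward): cur=K back=1 fwd=0
After 6 (back): cur=HOME back=0 fwd=1
After 7 (forward): cur=K back=1 fwd=0
After 8 (back): cur=HOME back=0 fwd=1
After 9 (visit(E)): cur=E back=1 fwd=0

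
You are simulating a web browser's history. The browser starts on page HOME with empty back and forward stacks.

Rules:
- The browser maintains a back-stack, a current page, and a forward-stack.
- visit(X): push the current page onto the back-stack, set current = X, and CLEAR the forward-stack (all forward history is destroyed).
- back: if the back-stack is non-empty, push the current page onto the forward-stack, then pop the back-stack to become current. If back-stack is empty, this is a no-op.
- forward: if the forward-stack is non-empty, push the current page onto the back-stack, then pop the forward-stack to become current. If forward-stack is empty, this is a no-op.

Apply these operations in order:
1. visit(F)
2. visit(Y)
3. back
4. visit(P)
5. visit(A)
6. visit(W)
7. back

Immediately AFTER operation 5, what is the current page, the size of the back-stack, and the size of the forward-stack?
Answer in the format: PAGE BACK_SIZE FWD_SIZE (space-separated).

After 1 (visit(F)): cur=F back=1 fwd=0
After 2 (visit(Y)): cur=Y back=2 fwd=0
After 3 (back): cur=F back=1 fwd=1
After 4 (visit(P)): cur=P back=2 fwd=0
After 5 (visit(A)): cur=A back=3 fwd=0

A 3 0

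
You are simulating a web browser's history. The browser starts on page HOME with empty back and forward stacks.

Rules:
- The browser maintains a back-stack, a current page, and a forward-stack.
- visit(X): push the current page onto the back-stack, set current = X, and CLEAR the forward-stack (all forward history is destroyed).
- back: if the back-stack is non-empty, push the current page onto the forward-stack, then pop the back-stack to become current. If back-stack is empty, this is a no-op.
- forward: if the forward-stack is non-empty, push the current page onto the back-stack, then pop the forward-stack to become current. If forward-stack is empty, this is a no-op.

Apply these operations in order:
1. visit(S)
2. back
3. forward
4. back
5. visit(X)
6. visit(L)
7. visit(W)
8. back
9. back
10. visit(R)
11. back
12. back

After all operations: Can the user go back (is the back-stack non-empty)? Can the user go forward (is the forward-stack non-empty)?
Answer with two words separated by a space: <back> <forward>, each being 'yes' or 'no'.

Answer: no yes

Derivation:
After 1 (visit(S)): cur=S back=1 fwd=0
After 2 (back): cur=HOME back=0 fwd=1
After 3 (forward): cur=S back=1 fwd=0
After 4 (back): cur=HOME back=0 fwd=1
After 5 (visit(X)): cur=X back=1 fwd=0
After 6 (visit(L)): cur=L back=2 fwd=0
After 7 (visit(W)): cur=W back=3 fwd=0
After 8 (back): cur=L back=2 fwd=1
After 9 (back): cur=X back=1 fwd=2
After 10 (visit(R)): cur=R back=2 fwd=0
After 11 (back): cur=X back=1 fwd=1
After 12 (back): cur=HOME back=0 fwd=2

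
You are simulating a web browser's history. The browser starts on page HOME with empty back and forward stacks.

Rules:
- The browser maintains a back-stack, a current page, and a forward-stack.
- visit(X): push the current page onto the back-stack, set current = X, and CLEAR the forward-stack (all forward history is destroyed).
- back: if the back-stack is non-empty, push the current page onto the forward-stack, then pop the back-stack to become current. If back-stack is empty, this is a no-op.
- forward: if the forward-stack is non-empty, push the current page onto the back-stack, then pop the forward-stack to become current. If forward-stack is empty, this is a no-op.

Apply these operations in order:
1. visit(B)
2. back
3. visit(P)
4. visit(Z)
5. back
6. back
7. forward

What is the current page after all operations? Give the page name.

Answer: P

Derivation:
After 1 (visit(B)): cur=B back=1 fwd=0
After 2 (back): cur=HOME back=0 fwd=1
After 3 (visit(P)): cur=P back=1 fwd=0
After 4 (visit(Z)): cur=Z back=2 fwd=0
After 5 (back): cur=P back=1 fwd=1
After 6 (back): cur=HOME back=0 fwd=2
After 7 (forward): cur=P back=1 fwd=1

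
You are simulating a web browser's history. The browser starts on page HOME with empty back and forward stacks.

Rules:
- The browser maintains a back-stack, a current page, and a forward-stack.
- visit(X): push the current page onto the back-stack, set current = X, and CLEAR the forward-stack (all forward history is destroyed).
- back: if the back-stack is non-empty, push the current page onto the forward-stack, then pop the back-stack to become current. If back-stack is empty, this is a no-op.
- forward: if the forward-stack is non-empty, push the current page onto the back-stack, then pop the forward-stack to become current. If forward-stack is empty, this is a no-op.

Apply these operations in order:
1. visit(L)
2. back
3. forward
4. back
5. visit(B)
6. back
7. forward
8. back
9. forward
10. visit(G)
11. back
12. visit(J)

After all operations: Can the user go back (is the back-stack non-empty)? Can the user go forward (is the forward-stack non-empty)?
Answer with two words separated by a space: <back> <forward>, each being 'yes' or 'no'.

After 1 (visit(L)): cur=L back=1 fwd=0
After 2 (back): cur=HOME back=0 fwd=1
After 3 (forward): cur=L back=1 fwd=0
After 4 (back): cur=HOME back=0 fwd=1
After 5 (visit(B)): cur=B back=1 fwd=0
After 6 (back): cur=HOME back=0 fwd=1
After 7 (forward): cur=B back=1 fwd=0
After 8 (back): cur=HOME back=0 fwd=1
After 9 (forward): cur=B back=1 fwd=0
After 10 (visit(G)): cur=G back=2 fwd=0
After 11 (back): cur=B back=1 fwd=1
After 12 (visit(J)): cur=J back=2 fwd=0

Answer: yes no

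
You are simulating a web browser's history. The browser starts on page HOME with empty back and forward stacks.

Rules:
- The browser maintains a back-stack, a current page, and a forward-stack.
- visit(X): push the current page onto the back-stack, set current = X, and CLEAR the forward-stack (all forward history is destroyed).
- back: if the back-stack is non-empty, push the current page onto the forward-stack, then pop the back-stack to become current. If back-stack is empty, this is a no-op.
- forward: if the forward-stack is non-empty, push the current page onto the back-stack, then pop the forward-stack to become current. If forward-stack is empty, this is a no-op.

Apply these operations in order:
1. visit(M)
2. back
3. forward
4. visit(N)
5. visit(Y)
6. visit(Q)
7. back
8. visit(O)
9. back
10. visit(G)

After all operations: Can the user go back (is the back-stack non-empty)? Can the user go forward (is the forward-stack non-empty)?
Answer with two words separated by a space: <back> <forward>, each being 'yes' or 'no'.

Answer: yes no

Derivation:
After 1 (visit(M)): cur=M back=1 fwd=0
After 2 (back): cur=HOME back=0 fwd=1
After 3 (forward): cur=M back=1 fwd=0
After 4 (visit(N)): cur=N back=2 fwd=0
After 5 (visit(Y)): cur=Y back=3 fwd=0
After 6 (visit(Q)): cur=Q back=4 fwd=0
After 7 (back): cur=Y back=3 fwd=1
After 8 (visit(O)): cur=O back=4 fwd=0
After 9 (back): cur=Y back=3 fwd=1
After 10 (visit(G)): cur=G back=4 fwd=0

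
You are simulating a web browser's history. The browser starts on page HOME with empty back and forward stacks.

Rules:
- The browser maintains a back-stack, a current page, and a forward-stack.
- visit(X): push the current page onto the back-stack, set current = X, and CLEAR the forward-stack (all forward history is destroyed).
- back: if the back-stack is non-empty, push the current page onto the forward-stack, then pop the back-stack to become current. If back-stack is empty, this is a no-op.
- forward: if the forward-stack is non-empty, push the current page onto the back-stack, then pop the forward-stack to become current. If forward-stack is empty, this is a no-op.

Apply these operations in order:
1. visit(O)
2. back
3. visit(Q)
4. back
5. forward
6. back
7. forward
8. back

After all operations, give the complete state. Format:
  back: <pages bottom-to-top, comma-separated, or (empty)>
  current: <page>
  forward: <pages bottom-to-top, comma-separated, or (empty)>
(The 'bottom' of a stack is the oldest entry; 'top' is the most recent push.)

Answer: back: (empty)
current: HOME
forward: Q

Derivation:
After 1 (visit(O)): cur=O back=1 fwd=0
After 2 (back): cur=HOME back=0 fwd=1
After 3 (visit(Q)): cur=Q back=1 fwd=0
After 4 (back): cur=HOME back=0 fwd=1
After 5 (forward): cur=Q back=1 fwd=0
After 6 (back): cur=HOME back=0 fwd=1
After 7 (forward): cur=Q back=1 fwd=0
After 8 (back): cur=HOME back=0 fwd=1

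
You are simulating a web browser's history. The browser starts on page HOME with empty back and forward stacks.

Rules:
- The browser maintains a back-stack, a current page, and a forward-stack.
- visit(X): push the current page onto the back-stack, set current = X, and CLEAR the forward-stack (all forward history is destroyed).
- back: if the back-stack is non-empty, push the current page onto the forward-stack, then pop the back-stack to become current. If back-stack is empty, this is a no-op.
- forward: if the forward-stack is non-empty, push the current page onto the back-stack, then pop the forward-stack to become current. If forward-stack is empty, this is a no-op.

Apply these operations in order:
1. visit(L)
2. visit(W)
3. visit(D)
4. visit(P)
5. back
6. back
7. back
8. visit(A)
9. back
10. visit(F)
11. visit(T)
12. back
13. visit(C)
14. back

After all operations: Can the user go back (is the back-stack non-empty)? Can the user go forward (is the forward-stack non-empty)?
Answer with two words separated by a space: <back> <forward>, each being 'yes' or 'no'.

After 1 (visit(L)): cur=L back=1 fwd=0
After 2 (visit(W)): cur=W back=2 fwd=0
After 3 (visit(D)): cur=D back=3 fwd=0
After 4 (visit(P)): cur=P back=4 fwd=0
After 5 (back): cur=D back=3 fwd=1
After 6 (back): cur=W back=2 fwd=2
After 7 (back): cur=L back=1 fwd=3
After 8 (visit(A)): cur=A back=2 fwd=0
After 9 (back): cur=L back=1 fwd=1
After 10 (visit(F)): cur=F back=2 fwd=0
After 11 (visit(T)): cur=T back=3 fwd=0
After 12 (back): cur=F back=2 fwd=1
After 13 (visit(C)): cur=C back=3 fwd=0
After 14 (back): cur=F back=2 fwd=1

Answer: yes yes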